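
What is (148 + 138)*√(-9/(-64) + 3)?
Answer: 143*√201/4 ≈ 506.84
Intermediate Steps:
(148 + 138)*√(-9/(-64) + 3) = 286*√(-9*(-1/64) + 3) = 286*√(9/64 + 3) = 286*√(201/64) = 286*(√201/8) = 143*√201/4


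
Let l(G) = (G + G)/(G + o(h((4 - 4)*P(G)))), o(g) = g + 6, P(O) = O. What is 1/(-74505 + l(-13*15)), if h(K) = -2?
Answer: -191/14230065 ≈ -1.3422e-5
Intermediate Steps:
o(g) = 6 + g
l(G) = 2*G/(4 + G) (l(G) = (G + G)/(G + (6 - 2)) = (2*G)/(G + 4) = (2*G)/(4 + G) = 2*G/(4 + G))
1/(-74505 + l(-13*15)) = 1/(-74505 + 2*(-13*15)/(4 - 13*15)) = 1/(-74505 + 2*(-195)/(4 - 195)) = 1/(-74505 + 2*(-195)/(-191)) = 1/(-74505 + 2*(-195)*(-1/191)) = 1/(-74505 + 390/191) = 1/(-14230065/191) = -191/14230065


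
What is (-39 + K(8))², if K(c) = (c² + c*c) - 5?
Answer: 7056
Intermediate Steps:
K(c) = -5 + 2*c² (K(c) = (c² + c²) - 5 = 2*c² - 5 = -5 + 2*c²)
(-39 + K(8))² = (-39 + (-5 + 2*8²))² = (-39 + (-5 + 2*64))² = (-39 + (-5 + 128))² = (-39 + 123)² = 84² = 7056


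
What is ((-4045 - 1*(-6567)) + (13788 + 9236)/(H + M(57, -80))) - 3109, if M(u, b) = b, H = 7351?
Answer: -4245053/7271 ≈ -583.83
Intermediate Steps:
((-4045 - 1*(-6567)) + (13788 + 9236)/(H + M(57, -80))) - 3109 = ((-4045 - 1*(-6567)) + (13788 + 9236)/(7351 - 80)) - 3109 = ((-4045 + 6567) + 23024/7271) - 3109 = (2522 + 23024*(1/7271)) - 3109 = (2522 + 23024/7271) - 3109 = 18360486/7271 - 3109 = -4245053/7271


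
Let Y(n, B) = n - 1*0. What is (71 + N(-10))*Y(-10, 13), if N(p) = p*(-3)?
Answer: -1010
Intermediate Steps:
N(p) = -3*p
Y(n, B) = n (Y(n, B) = n + 0 = n)
(71 + N(-10))*Y(-10, 13) = (71 - 3*(-10))*(-10) = (71 + 30)*(-10) = 101*(-10) = -1010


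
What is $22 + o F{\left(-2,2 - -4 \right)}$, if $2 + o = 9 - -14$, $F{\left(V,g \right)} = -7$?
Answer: $-125$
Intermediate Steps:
$o = 21$ ($o = -2 + \left(9 - -14\right) = -2 + \left(9 + 14\right) = -2 + 23 = 21$)
$22 + o F{\left(-2,2 - -4 \right)} = 22 + 21 \left(-7\right) = 22 - 147 = -125$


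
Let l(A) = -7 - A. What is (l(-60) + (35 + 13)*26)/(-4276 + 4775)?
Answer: 1301/499 ≈ 2.6072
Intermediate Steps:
(l(-60) + (35 + 13)*26)/(-4276 + 4775) = ((-7 - 1*(-60)) + (35 + 13)*26)/(-4276 + 4775) = ((-7 + 60) + 48*26)/499 = (53 + 1248)*(1/499) = 1301*(1/499) = 1301/499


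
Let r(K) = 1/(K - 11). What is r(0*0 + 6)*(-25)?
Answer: 5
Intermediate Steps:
r(K) = 1/(-11 + K)
r(0*0 + 6)*(-25) = -25/(-11 + (0*0 + 6)) = -25/(-11 + (0 + 6)) = -25/(-11 + 6) = -25/(-5) = -1/5*(-25) = 5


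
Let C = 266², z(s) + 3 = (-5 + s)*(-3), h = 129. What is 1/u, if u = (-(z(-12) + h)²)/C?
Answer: -70756/31329 ≈ -2.2585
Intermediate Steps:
z(s) = 12 - 3*s (z(s) = -3 + (-5 + s)*(-3) = -3 + (15 - 3*s) = 12 - 3*s)
C = 70756
u = -31329/70756 (u = -((12 - 3*(-12)) + 129)²/70756 = -((12 + 36) + 129)²*(1/70756) = -(48 + 129)²*(1/70756) = -1*177²*(1/70756) = -1*31329*(1/70756) = -31329*1/70756 = -31329/70756 ≈ -0.44278)
1/u = 1/(-31329/70756) = -70756/31329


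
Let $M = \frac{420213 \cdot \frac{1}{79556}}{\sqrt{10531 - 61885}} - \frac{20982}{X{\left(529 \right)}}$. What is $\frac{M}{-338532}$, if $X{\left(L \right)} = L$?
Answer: $\frac{3497}{29847238} + \frac{140071 i \sqrt{634}}{51225142908384} \approx 0.00011716 + 6.8851 \cdot 10^{-8} i$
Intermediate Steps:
$M = - \frac{20982}{529} - \frac{140071 i \sqrt{634}}{151315512}$ ($M = \frac{420213 \cdot \frac{1}{79556}}{\sqrt{10531 - 61885}} - \frac{20982}{529} = \frac{420213 \cdot \frac{1}{79556}}{\sqrt{-51354}} - \frac{20982}{529} = \frac{420213}{79556 \cdot 9 i \sqrt{634}} - \frac{20982}{529} = \frac{420213 \left(- \frac{i \sqrt{634}}{5706}\right)}{79556} - \frac{20982}{529} = - \frac{140071 i \sqrt{634}}{151315512} - \frac{20982}{529} = - \frac{20982}{529} - \frac{140071 i \sqrt{634}}{151315512} \approx -39.664 - 0.023308 i$)
$\frac{M}{-338532} = \frac{- \frac{20982}{529} - \frac{140071 i \sqrt{634}}{151315512}}{-338532} = \left(- \frac{20982}{529} - \frac{140071 i \sqrt{634}}{151315512}\right) \left(- \frac{1}{338532}\right) = \frac{3497}{29847238} + \frac{140071 i \sqrt{634}}{51225142908384}$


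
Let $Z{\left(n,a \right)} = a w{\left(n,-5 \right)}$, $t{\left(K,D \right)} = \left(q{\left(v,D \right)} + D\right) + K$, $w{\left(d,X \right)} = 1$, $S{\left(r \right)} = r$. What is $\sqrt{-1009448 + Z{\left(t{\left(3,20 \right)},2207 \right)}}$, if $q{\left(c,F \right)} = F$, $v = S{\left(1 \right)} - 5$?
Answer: $i \sqrt{1007241} \approx 1003.6 i$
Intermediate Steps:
$v = -4$ ($v = 1 - 5 = -4$)
$t{\left(K,D \right)} = K + 2 D$ ($t{\left(K,D \right)} = \left(D + D\right) + K = 2 D + K = K + 2 D$)
$Z{\left(n,a \right)} = a$ ($Z{\left(n,a \right)} = a 1 = a$)
$\sqrt{-1009448 + Z{\left(t{\left(3,20 \right)},2207 \right)}} = \sqrt{-1009448 + 2207} = \sqrt{-1007241} = i \sqrt{1007241}$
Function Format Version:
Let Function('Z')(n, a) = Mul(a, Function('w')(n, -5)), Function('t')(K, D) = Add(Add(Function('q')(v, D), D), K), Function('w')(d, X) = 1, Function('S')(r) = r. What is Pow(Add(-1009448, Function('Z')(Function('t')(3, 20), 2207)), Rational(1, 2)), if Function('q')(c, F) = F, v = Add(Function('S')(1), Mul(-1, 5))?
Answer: Mul(I, Pow(1007241, Rational(1, 2))) ≈ Mul(1003.6, I)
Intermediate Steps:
v = -4 (v = Add(1, Mul(-1, 5)) = Add(1, -5) = -4)
Function('t')(K, D) = Add(K, Mul(2, D)) (Function('t')(K, D) = Add(Add(D, D), K) = Add(Mul(2, D), K) = Add(K, Mul(2, D)))
Function('Z')(n, a) = a (Function('Z')(n, a) = Mul(a, 1) = a)
Pow(Add(-1009448, Function('Z')(Function('t')(3, 20), 2207)), Rational(1, 2)) = Pow(Add(-1009448, 2207), Rational(1, 2)) = Pow(-1007241, Rational(1, 2)) = Mul(I, Pow(1007241, Rational(1, 2)))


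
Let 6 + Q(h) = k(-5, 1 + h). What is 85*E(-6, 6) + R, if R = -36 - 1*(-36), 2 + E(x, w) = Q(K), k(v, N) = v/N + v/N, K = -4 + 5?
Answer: -1105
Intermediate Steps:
K = 1
k(v, N) = 2*v/N
Q(h) = -6 - 10/(1 + h) (Q(h) = -6 + 2*(-5)/(1 + h) = -6 - 10/(1 + h))
E(x, w) = -13 (E(x, w) = -2 + 2*(-8 - 3*1)/(1 + 1) = -2 + 2*(-8 - 3)/2 = -2 + 2*(½)*(-11) = -2 - 11 = -13)
R = 0 (R = -36 + 36 = 0)
85*E(-6, 6) + R = 85*(-13) + 0 = -1105 + 0 = -1105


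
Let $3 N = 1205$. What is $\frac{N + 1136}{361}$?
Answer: $\frac{4613}{1083} \approx 4.2595$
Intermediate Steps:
$N = \frac{1205}{3}$ ($N = \frac{1}{3} \cdot 1205 = \frac{1205}{3} \approx 401.67$)
$\frac{N + 1136}{361} = \frac{\frac{1205}{3} + 1136}{361} = \frac{1}{361} \cdot \frac{4613}{3} = \frac{4613}{1083}$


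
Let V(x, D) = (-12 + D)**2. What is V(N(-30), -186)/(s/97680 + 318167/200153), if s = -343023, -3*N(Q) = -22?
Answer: -255491749782720/12526176653 ≈ -20397.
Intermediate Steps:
N(Q) = 22/3 (N(Q) = -1/3*(-22) = 22/3)
V(N(-30), -186)/(s/97680 + 318167/200153) = (-12 - 186)**2/(-343023/97680 + 318167/200153) = (-198)**2/(-343023*1/97680 + 318167*(1/200153)) = 39204/(-114341/32560 + 318167/200153) = 39204/(-12526176653/6516981680) = 39204*(-6516981680/12526176653) = -255491749782720/12526176653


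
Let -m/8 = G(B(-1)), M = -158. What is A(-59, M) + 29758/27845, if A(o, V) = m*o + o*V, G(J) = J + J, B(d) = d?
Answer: 233315168/27845 ≈ 8379.1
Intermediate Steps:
G(J) = 2*J
m = 16 (m = -16*(-1) = -8*(-2) = 16)
A(o, V) = 16*o + V*o (A(o, V) = 16*o + o*V = 16*o + V*o)
A(-59, M) + 29758/27845 = -59*(16 - 158) + 29758/27845 = -59*(-142) + 29758*(1/27845) = 8378 + 29758/27845 = 233315168/27845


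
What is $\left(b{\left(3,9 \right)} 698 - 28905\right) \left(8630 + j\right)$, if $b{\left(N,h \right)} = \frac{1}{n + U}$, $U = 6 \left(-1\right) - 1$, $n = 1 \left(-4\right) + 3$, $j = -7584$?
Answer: $- \frac{60651787}{2} \approx -3.0326 \cdot 10^{7}$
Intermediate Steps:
$n = -1$ ($n = -4 + 3 = -1$)
$U = -7$ ($U = -6 - 1 = -7$)
$b{\left(N,h \right)} = - \frac{1}{8}$ ($b{\left(N,h \right)} = \frac{1}{-1 - 7} = \frac{1}{-8} = - \frac{1}{8}$)
$\left(b{\left(3,9 \right)} 698 - 28905\right) \left(8630 + j\right) = \left(\left(- \frac{1}{8}\right) 698 - 28905\right) \left(8630 - 7584\right) = \left(- \frac{349}{4} - 28905\right) 1046 = \left(- \frac{115969}{4}\right) 1046 = - \frac{60651787}{2}$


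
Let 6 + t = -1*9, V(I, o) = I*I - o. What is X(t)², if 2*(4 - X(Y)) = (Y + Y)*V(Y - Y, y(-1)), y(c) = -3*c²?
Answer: 2401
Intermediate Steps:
V(I, o) = I² - o
t = -15 (t = -6 - 1*9 = -6 - 9 = -15)
X(Y) = 4 - 3*Y (X(Y) = 4 - (Y + Y)*((Y - Y)² - (-3)*(-1)²)/2 = 4 - 2*Y*(0² - (-3))/2 = 4 - 2*Y*(0 - 1*(-3))/2 = 4 - 2*Y*(0 + 3)/2 = 4 - 2*Y*3/2 = 4 - 3*Y)
X(t)² = (4 - 3*(-15))² = (4 + 45)² = 49² = 2401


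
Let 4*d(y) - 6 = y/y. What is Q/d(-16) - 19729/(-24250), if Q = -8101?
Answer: -785658897/169750 ≈ -4628.3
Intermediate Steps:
d(y) = 7/4 (d(y) = 3/2 + (y/y)/4 = 3/2 + (1/4)*1 = 3/2 + 1/4 = 7/4)
Q/d(-16) - 19729/(-24250) = -8101/7/4 - 19729/(-24250) = -8101*4/7 - 19729*(-1/24250) = -32404/7 + 19729/24250 = -785658897/169750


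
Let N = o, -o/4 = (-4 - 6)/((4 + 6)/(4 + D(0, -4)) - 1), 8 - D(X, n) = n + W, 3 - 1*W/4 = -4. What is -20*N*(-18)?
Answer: -86400/11 ≈ -7854.5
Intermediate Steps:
W = 28 (W = 12 - 4*(-4) = 12 + 16 = 28)
D(X, n) = -20 - n (D(X, n) = 8 - (n + 28) = 8 - (28 + n) = 8 + (-28 - n) = -20 - n)
o = -240/11 (o = -4*(-4 - 6)/((4 + 6)/(4 + (-20 - 1*(-4))) - 1) = -(-40)/(10/(4 + (-20 + 4)) - 1) = -(-40)/(10/(4 - 16) - 1) = -(-40)/(10/(-12) - 1) = -(-40)/(10*(-1/12) - 1) = -(-40)/(-⅚ - 1) = -(-40)/(-11/6) = -(-40)*(-6)/11 = -4*60/11 = -240/11 ≈ -21.818)
N = -240/11 ≈ -21.818
-20*N*(-18) = -20*(-240/11)*(-18) = (4800/11)*(-18) = -86400/11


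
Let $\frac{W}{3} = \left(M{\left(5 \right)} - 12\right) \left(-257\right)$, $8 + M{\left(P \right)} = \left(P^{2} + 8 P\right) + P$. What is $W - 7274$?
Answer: $-45824$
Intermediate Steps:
$M{\left(P \right)} = -8 + P^{2} + 9 P$ ($M{\left(P \right)} = -8 + \left(\left(P^{2} + 8 P\right) + P\right) = -8 + \left(P^{2} + 9 P\right) = -8 + P^{2} + 9 P$)
$W = -38550$ ($W = 3 \left(\left(-8 + 5^{2} + 9 \cdot 5\right) - 12\right) \left(-257\right) = 3 \left(\left(-8 + 25 + 45\right) - 12\right) \left(-257\right) = 3 \left(62 - 12\right) \left(-257\right) = 3 \cdot 50 \left(-257\right) = 3 \left(-12850\right) = -38550$)
$W - 7274 = -38550 - 7274 = -45824$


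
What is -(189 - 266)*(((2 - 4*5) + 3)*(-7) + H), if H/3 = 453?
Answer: 112728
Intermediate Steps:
H = 1359 (H = 3*453 = 1359)
-(189 - 266)*(((2 - 4*5) + 3)*(-7) + H) = -(189 - 266)*(((2 - 4*5) + 3)*(-7) + 1359) = -(-77)*(((2 - 20) + 3)*(-7) + 1359) = -(-77)*((-18 + 3)*(-7) + 1359) = -(-77)*(-15*(-7) + 1359) = -(-77)*(105 + 1359) = -(-77)*1464 = -1*(-112728) = 112728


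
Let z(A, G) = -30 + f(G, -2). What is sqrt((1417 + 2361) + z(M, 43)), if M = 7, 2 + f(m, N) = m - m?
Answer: sqrt(3746) ≈ 61.205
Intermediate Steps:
f(m, N) = -2 (f(m, N) = -2 + (m - m) = -2 + 0 = -2)
z(A, G) = -32 (z(A, G) = -30 - 2 = -32)
sqrt((1417 + 2361) + z(M, 43)) = sqrt((1417 + 2361) - 32) = sqrt(3778 - 32) = sqrt(3746)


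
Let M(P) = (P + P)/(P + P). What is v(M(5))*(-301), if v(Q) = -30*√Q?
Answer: 9030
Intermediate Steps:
M(P) = 1 (M(P) = (2*P)/((2*P)) = (2*P)*(1/(2*P)) = 1)
v(M(5))*(-301) = -30*√1*(-301) = -30*1*(-301) = -30*(-301) = 9030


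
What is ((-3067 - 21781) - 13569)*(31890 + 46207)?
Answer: -3000252449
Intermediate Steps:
((-3067 - 21781) - 13569)*(31890 + 46207) = (-24848 - 13569)*78097 = -38417*78097 = -3000252449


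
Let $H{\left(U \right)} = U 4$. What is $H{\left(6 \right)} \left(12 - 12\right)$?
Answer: $0$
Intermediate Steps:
$H{\left(U \right)} = 4 U$
$H{\left(6 \right)} \left(12 - 12\right) = 4 \cdot 6 \left(12 - 12\right) = 24 \cdot 0 = 0$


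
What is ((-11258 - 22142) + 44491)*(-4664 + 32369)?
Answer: 307276155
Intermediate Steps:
((-11258 - 22142) + 44491)*(-4664 + 32369) = (-33400 + 44491)*27705 = 11091*27705 = 307276155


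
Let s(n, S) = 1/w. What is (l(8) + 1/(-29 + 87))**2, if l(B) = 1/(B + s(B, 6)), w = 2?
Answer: 17689/972196 ≈ 0.018195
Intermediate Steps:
s(n, S) = 1/2
l(B) = 1/(1/2 + B) (l(B) = 1/(B + 1/2) = 1/(1/2 + B))
(l(8) + 1/(-29 + 87))**2 = (2/(1 + 2*8) + 1/(-29 + 87))**2 = (2/(1 + 16) + 1/58)**2 = (2/17 + 1/58)**2 = (133/986)**2 = 17689/972196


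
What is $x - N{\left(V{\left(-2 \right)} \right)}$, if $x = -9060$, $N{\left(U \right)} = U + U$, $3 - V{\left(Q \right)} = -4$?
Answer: $-9074$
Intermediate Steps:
$V{\left(Q \right)} = 7$ ($V{\left(Q \right)} = 3 - -4 = 3 + 4 = 7$)
$N{\left(U \right)} = 2 U$
$x - N{\left(V{\left(-2 \right)} \right)} = -9060 - 2 \cdot 7 = -9060 - 14 = -9074$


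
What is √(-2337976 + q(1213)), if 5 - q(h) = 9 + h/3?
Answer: I*√21045459/3 ≈ 1529.2*I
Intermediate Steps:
q(h) = -4 - h/3 (q(h) = 5 - (9 + h/3) = 5 + (-9 - h/3) = -4 - h/3)
√(-2337976 + q(1213)) = √(-2337976 + (-4 - ⅓*1213)) = √(-2337976 + (-4 - 1213/3)) = √(-2337976 - 1225/3) = √(-7015153/3) = I*√21045459/3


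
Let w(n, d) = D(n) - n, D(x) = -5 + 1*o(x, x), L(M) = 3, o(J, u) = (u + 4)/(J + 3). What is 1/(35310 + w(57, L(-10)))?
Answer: 60/2114941 ≈ 2.8370e-5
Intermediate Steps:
o(J, u) = (4 + u)/(3 + J)
D(x) = -5 + (4 + x)/(3 + x) (D(x) = -5 + 1*((4 + x)/(3 + x)) = -5 + (4 + x)/(3 + x))
w(n, d) = -n + (-11 - 4*n)/(3 + n) (w(n, d) = (-11 - 4*n)/(3 + n) - n = -n + (-11 - 4*n)/(3 + n))
1/(35310 + w(57, L(-10))) = 1/(35310 + (-11 - 1*57² - 7*57)/(3 + 57)) = 1/(35310 + (-11 - 1*3249 - 399)/60) = 1/(35310 + (-11 - 3249 - 399)/60) = 1/(35310 + (1/60)*(-3659)) = 1/(35310 - 3659/60) = 1/(2114941/60) = 60/2114941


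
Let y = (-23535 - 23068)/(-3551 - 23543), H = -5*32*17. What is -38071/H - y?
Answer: 452367757/36847840 ≈ 12.277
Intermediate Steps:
H = -2720 (H = -160*17 = -2720)
y = 46603/27094 (y = -46603/(-27094) = -46603*(-1/27094) = 46603/27094 ≈ 1.7200)
-38071/H - y = -38071/(-2720) - 1*46603/27094 = -38071*(-1/2720) - 46603/27094 = 38071/2720 - 46603/27094 = 452367757/36847840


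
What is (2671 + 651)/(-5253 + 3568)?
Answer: -3322/1685 ≈ -1.9715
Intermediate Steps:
(2671 + 651)/(-5253 + 3568) = 3322/(-1685) = 3322*(-1/1685) = -3322/1685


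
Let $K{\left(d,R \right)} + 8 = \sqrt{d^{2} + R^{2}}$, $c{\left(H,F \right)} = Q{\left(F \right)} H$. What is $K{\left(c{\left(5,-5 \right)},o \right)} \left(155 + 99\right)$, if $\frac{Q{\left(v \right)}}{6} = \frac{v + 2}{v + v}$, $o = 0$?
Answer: $254$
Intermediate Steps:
$Q{\left(v \right)} = \frac{3 \left(2 + v\right)}{v}$ ($Q{\left(v \right)} = 6 \frac{v + 2}{v + v} = 6 \frac{2 + v}{2 v} = \frac{3 \left(2 + v\right)}{v}$)
$c{\left(H,F \right)} = H \left(3 + \frac{6}{F}\right)$ ($c{\left(H,F \right)} = \left(3 + \frac{6}{F}\right) H = H \left(3 + \frac{6}{F}\right)$)
$K{\left(d,R \right)} = -8 + \sqrt{R^{2} + d^{2}}$ ($K{\left(d,R \right)} = -8 + \sqrt{d^{2} + R^{2}} = -8 + \sqrt{R^{2} + d^{2}}$)
$K{\left(c{\left(5,-5 \right)},o \right)} \left(155 + 99\right) = \left(-8 + \sqrt{0^{2} + \left(3 \cdot 5 \frac{1}{-5} \left(2 - 5\right)\right)^{2}}\right) \left(155 + 99\right) = \left(-8 + \sqrt{0 + \left(3 \cdot 5 \left(- \frac{1}{5}\right) \left(-3\right)\right)^{2}}\right) 254 = \left(-8 + \sqrt{0 + 9^{2}}\right) 254 = \left(-8 + \sqrt{0 + 81}\right) 254 = \left(-8 + \sqrt{81}\right) 254 = \left(-8 + 9\right) 254 = 1 \cdot 254 = 254$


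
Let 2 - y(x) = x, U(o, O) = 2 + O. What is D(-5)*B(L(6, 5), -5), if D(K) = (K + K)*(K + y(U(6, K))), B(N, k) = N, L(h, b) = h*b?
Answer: 0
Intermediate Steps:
y(x) = 2 - x
L(h, b) = b*h
D(K) = 0 (D(K) = (K + K)*(K + (2 - (2 + K))) = (2*K)*(K + (2 + (-2 - K))) = (2*K)*(K - K) = (2*K)*0 = 0)
D(-5)*B(L(6, 5), -5) = 0*(5*6) = 0*30 = 0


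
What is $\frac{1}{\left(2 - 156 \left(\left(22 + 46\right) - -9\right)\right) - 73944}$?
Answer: $- \frac{1}{85954} \approx -1.1634 \cdot 10^{-5}$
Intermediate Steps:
$\frac{1}{\left(2 - 156 \left(\left(22 + 46\right) - -9\right)\right) - 73944} = \frac{1}{\left(2 - 156 \left(68 + \left(10 - 1\right)\right)\right) - 73944} = \frac{1}{\left(2 - 156 \left(68 + 9\right)\right) - 73944} = \frac{1}{\left(2 - 12012\right) - 73944} = \frac{1}{-12010 - 73944} = \frac{1}{-85954} = - \frac{1}{85954}$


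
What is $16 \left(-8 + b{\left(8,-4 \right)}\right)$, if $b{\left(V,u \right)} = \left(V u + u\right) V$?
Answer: $-4736$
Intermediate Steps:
$b{\left(V,u \right)} = V \left(u + V u\right)$ ($b{\left(V,u \right)} = \left(u + V u\right) V = V \left(u + V u\right)$)
$16 \left(-8 + b{\left(8,-4 \right)}\right) = 16 \left(-8 + 8 \left(-4\right) \left(1 + 8\right)\right) = 16 \left(-8 + 8 \left(-4\right) 9\right) = 16 \left(-8 - 288\right) = 16 \left(-296\right) = -4736$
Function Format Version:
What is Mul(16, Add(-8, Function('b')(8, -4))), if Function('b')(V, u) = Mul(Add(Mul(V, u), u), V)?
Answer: -4736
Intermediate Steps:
Function('b')(V, u) = Mul(V, Add(u, Mul(V, u))) (Function('b')(V, u) = Mul(Add(u, Mul(V, u)), V) = Mul(V, Add(u, Mul(V, u))))
Mul(16, Add(-8, Function('b')(8, -4))) = Mul(16, Add(-8, Mul(8, -4, Add(1, 8)))) = Mul(16, Add(-8, Mul(8, -4, 9))) = Mul(16, Add(-8, -288)) = Mul(16, -296) = -4736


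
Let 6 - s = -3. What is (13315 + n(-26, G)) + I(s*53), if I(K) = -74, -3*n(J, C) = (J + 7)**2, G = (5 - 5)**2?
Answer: 39362/3 ≈ 13121.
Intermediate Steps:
s = 9 (s = 6 - 1*(-3) = 6 + 3 = 9)
G = 0 (G = 0**2 = 0)
n(J, C) = -(7 + J)**2/3 (n(J, C) = -(J + 7)**2/3 = -(7 + J)**2/3)
(13315 + n(-26, G)) + I(s*53) = (13315 - (7 - 26)**2/3) - 74 = (13315 - 1/3*(-19)**2) - 74 = (13315 - 1/3*361) - 74 = (13315 - 361/3) - 74 = 39584/3 - 74 = 39362/3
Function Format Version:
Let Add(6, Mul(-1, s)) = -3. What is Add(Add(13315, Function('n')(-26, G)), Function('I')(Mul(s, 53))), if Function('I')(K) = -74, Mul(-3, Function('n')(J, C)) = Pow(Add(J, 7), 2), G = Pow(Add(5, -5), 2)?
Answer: Rational(39362, 3) ≈ 13121.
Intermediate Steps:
s = 9 (s = Add(6, Mul(-1, -3)) = Add(6, 3) = 9)
G = 0 (G = Pow(0, 2) = 0)
Function('n')(J, C) = Mul(Rational(-1, 3), Pow(Add(7, J), 2)) (Function('n')(J, C) = Mul(Rational(-1, 3), Pow(Add(J, 7), 2)) = Mul(Rational(-1, 3), Pow(Add(7, J), 2)))
Add(Add(13315, Function('n')(-26, G)), Function('I')(Mul(s, 53))) = Add(Add(13315, Mul(Rational(-1, 3), Pow(Add(7, -26), 2))), -74) = Add(Add(13315, Mul(Rational(-1, 3), Pow(-19, 2))), -74) = Add(Add(13315, Mul(Rational(-1, 3), 361)), -74) = Add(Add(13315, Rational(-361, 3)), -74) = Add(Rational(39584, 3), -74) = Rational(39362, 3)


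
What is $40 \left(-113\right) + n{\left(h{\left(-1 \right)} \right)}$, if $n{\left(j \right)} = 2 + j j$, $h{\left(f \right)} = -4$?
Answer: $-4502$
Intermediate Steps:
$n{\left(j \right)} = 2 + j^{2}$
$40 \left(-113\right) + n{\left(h{\left(-1 \right)} \right)} = 40 \left(-113\right) + \left(2 + \left(-4\right)^{2}\right) = -4520 + \left(2 + 16\right) = -4520 + 18 = -4502$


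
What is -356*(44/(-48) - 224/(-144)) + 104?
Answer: -1111/9 ≈ -123.44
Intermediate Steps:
-356*(44/(-48) - 224/(-144)) + 104 = -356*(44*(-1/48) - 224*(-1/144)) + 104 = -356*(-11/12 + 14/9) + 104 = -356*23/36 + 104 = -2047/9 + 104 = -1111/9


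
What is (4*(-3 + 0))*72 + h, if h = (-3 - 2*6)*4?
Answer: -924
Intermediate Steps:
h = -60 (h = (-3 - 12)*4 = -15*4 = -60)
(4*(-3 + 0))*72 + h = (4*(-3 + 0))*72 - 60 = (4*(-3))*72 - 60 = -12*72 - 60 = -864 - 60 = -924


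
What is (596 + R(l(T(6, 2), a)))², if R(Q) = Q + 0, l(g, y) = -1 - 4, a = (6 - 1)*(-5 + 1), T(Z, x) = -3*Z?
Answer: 349281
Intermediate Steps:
a = -20 (a = 5*(-4) = -20)
l(g, y) = -5
R(Q) = Q
(596 + R(l(T(6, 2), a)))² = (596 - 5)² = 591² = 349281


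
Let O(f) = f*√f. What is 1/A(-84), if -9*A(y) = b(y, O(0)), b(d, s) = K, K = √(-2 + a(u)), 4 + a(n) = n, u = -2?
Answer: 9*I*√2/4 ≈ 3.182*I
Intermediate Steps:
a(n) = -4 + n
K = 2*I*√2 (K = √(-2 + (-4 - 2)) = √(-2 - 6) = √(-8) = 2*I*√2 ≈ 2.8284*I)
O(f) = f^(3/2)
b(d, s) = 2*I*√2
A(y) = -2*I*√2/9
1/A(-84) = 1/(-2*I*√2/9) = 9*I*√2/4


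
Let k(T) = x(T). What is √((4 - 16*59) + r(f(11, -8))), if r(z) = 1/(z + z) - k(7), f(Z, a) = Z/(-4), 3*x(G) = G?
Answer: I*√1026399/33 ≈ 30.7*I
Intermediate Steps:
x(G) = G/3
f(Z, a) = -Z/4 (f(Z, a) = Z*(-¼) = -Z/4)
k(T) = T/3
r(z) = -7/3 + 1/(2*z) (r(z) = 1/(z + z) - 7/3 = 1/(2*z) - 1*7/3 = 1/(2*z) - 7/3 = -7/3 + 1/(2*z))
√((4 - 16*59) + r(f(11, -8))) = √((4 - 16*59) + (3 - (-7)*11/2)/(6*((-¼*11)))) = √((4 - 944) + (3 - 14*(-11/4))/(6*(-11/4))) = √(-940 + (⅙)*(-4/11)*(3 + 77/2)) = √(-940 + (⅙)*(-4/11)*(83/2)) = √(-940 - 83/33) = √(-31103/33) = I*√1026399/33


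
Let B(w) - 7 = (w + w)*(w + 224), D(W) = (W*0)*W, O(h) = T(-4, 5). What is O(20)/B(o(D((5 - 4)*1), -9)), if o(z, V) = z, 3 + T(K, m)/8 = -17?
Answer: -160/7 ≈ -22.857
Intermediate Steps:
T(K, m) = -160 (T(K, m) = -24 + 8*(-17) = -24 - 136 = -160)
O(h) = -160
D(W) = 0 (D(W) = 0*W = 0)
B(w) = 7 + 2*w*(224 + w) (B(w) = 7 + (w + w)*(w + 224) = 7 + (2*w)*(224 + w) = 7 + 2*w*(224 + w))
O(20)/B(o(D((5 - 4)*1), -9)) = -160/(7 + 2*0² + 448*0) = -160/(7 + 2*0 + 0) = -160/(7 + 0 + 0) = -160/7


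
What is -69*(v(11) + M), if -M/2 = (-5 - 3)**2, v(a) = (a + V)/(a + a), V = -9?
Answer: 97083/11 ≈ 8825.7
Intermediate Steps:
v(a) = (-9 + a)/(2*a) (v(a) = (a - 9)/(a + a) = (-9 + a)/((2*a)) = (-9 + a)*(1/(2*a)) = (-9 + a)/(2*a))
M = -128 (M = -2*(-5 - 3)**2 = -2*(-8)**2 = -2*64 = -128)
-69*(v(11) + M) = -69*((1/2)*(-9 + 11)/11 - 128) = -69*((1/2)*(1/11)*2 - 128) = -69*(1/11 - 128) = -69*(-1407/11) = 97083/11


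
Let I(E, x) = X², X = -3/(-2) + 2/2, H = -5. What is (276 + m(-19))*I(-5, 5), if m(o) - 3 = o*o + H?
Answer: 15875/4 ≈ 3968.8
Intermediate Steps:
m(o) = -2 + o² (m(o) = 3 + (o*o - 5) = 3 + (o² - 5) = 3 + (-5 + o²) = -2 + o²)
X = 5/2 (X = -3*(-½) + 2*(½) = 3/2 + 1 = 5/2 ≈ 2.5000)
I(E, x) = 25/4 (I(E, x) = (5/2)² = 25/4)
(276 + m(-19))*I(-5, 5) = (276 + (-2 + (-19)²))*(25/4) = (276 + (-2 + 361))*(25/4) = (276 + 359)*(25/4) = 635*(25/4) = 15875/4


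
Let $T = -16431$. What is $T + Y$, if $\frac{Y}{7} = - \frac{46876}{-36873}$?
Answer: $- \frac{605532131}{36873} \approx -16422.0$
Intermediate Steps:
$Y = \frac{328132}{36873}$ ($Y = 7 \left(- \frac{46876}{-36873}\right) = 7 \left(\left(-46876\right) \left(- \frac{1}{36873}\right)\right) = 7 \cdot \frac{46876}{36873} = \frac{328132}{36873} \approx 8.899$)
$T + Y = -16431 + \frac{328132}{36873} = - \frac{605532131}{36873}$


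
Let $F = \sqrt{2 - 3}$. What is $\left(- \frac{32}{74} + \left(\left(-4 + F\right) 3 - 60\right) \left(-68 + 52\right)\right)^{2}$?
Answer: $\frac{1812287488}{1369} - \frac{4090368 i}{37} \approx 1.3238 \cdot 10^{6} - 1.1055 \cdot 10^{5} i$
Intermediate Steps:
$F = i$ ($F = \sqrt{-1} = i \approx 1.0 i$)
$\left(- \frac{32}{74} + \left(\left(-4 + F\right) 3 - 60\right) \left(-68 + 52\right)\right)^{2} = \left(- \frac{32}{74} + \left(\left(-4 + i\right) 3 - 60\right) \left(-68 + 52\right)\right)^{2} = \left(\left(-32\right) \frac{1}{74} + \left(\left(-12 + 3 i\right) - 60\right) \left(-16\right)\right)^{2} = \left(- \frac{16}{37} + \left(-72 + 3 i\right) \left(-16\right)\right)^{2} = \left(- \frac{16}{37} + \left(1152 - 48 i\right)\right)^{2} = \left(\frac{42608}{37} - 48 i\right)^{2}$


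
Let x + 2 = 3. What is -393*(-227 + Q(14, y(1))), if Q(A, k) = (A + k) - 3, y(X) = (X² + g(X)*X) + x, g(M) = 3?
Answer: 82923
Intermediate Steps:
x = 1 (x = -2 + 3 = 1)
y(X) = 1 + X² + 3*X (y(X) = (X² + 3*X) + 1 = 1 + X² + 3*X)
Q(A, k) = -3 + A + k
-393*(-227 + Q(14, y(1))) = -393*(-227 + (-3 + 14 + (1 + 1² + 3*1))) = -393*(-227 + (-3 + 14 + (1 + 1 + 3))) = -393*(-227 + (-3 + 14 + 5)) = -393*(-227 + 16) = -393*(-211) = 82923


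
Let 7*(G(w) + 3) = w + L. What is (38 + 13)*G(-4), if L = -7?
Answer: -1632/7 ≈ -233.14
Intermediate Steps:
G(w) = -4 + w/7 (G(w) = -3 + (w - 7)/7 = -3 + (-7 + w)/7 = -3 + (-1 + w/7) = -4 + w/7)
(38 + 13)*G(-4) = (38 + 13)*(-4 + (⅐)*(-4)) = 51*(-4 - 4/7) = 51*(-32/7) = -1632/7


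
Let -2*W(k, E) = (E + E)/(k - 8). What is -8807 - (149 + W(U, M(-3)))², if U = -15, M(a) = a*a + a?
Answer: -16444392/529 ≈ -31086.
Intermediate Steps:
M(a) = a + a² (M(a) = a² + a = a + a²)
W(k, E) = -E/(-8 + k) (W(k, E) = -(E + E)/(2*(k - 8)) = -2*E/(2*(-8 + k)) = -E/(-8 + k))
-8807 - (149 + W(U, M(-3)))² = -8807 - (149 - (-3*(1 - 3))/(-8 - 15))² = -8807 - (149 - 1*(-3*(-2))/(-23))² = -8807 - (149 - 1*6*(-1/23))² = -8807 - (149 + 6/23)² = -8807 - (3433/23)² = -8807 - 1*11785489/529 = -8807 - 11785489/529 = -16444392/529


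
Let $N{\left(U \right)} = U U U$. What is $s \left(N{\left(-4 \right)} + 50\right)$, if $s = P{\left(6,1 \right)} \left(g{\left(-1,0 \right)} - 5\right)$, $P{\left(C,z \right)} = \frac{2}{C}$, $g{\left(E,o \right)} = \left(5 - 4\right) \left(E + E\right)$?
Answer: $\frac{98}{3} \approx 32.667$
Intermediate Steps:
$g{\left(E,o \right)} = 2 E$ ($g{\left(E,o \right)} = 1 \cdot 2 E = 2 E$)
$N{\left(U \right)} = U^{3}$ ($N{\left(U \right)} = U U^{2} = U^{3}$)
$s = - \frac{7}{3}$ ($s = \frac{2}{6} \left(2 \left(-1\right) - 5\right) = 2 \cdot \frac{1}{6} \left(-2 - 5\right) = \frac{1}{3} \left(-7\right) = - \frac{7}{3} \approx -2.3333$)
$s \left(N{\left(-4 \right)} + 50\right) = - \frac{7 \left(\left(-4\right)^{3} + 50\right)}{3} = - \frac{7 \left(-64 + 50\right)}{3} = \left(- \frac{7}{3}\right) \left(-14\right) = \frac{98}{3}$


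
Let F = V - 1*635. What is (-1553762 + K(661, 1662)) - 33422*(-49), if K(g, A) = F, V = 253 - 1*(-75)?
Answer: 83609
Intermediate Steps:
V = 328 (V = 253 + 75 = 328)
F = -307 (F = 328 - 1*635 = 328 - 635 = -307)
K(g, A) = -307
(-1553762 + K(661, 1662)) - 33422*(-49) = (-1553762 - 307) - 33422*(-49) = -1554069 + 1637678 = 83609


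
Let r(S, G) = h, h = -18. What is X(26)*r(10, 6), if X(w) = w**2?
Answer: -12168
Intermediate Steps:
r(S, G) = -18
X(26)*r(10, 6) = 26**2*(-18) = 676*(-18) = -12168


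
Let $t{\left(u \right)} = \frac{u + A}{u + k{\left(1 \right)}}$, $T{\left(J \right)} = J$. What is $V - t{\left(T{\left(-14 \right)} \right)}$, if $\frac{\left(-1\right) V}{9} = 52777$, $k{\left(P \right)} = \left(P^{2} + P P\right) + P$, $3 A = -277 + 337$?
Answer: $- \frac{5224917}{11} \approx -4.7499 \cdot 10^{5}$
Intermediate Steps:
$A = 20$ ($A = \frac{-277 + 337}{3} = \frac{1}{3} \cdot 60 = 20$)
$k{\left(P \right)} = P + 2 P^{2}$ ($k{\left(P \right)} = \left(P^{2} + P^{2}\right) + P = 2 P^{2} + P = P + 2 P^{2}$)
$t{\left(u \right)} = \frac{20 + u}{3 + u}$ ($t{\left(u \right)} = \frac{u + 20}{u + 1 \left(1 + 2 \cdot 1\right)} = \frac{20 + u}{u + 1 \left(1 + 2\right)} = \frac{20 + u}{u + 1 \cdot 3} = \frac{20 + u}{u + 3} = \frac{20 + u}{3 + u}$)
$V = -474993$ ($V = \left(-9\right) 52777 = -474993$)
$V - t{\left(T{\left(-14 \right)} \right)} = -474993 - \frac{20 - 14}{3 - 14} = -474993 - \frac{1}{-11} \cdot 6 = -474993 - \left(- \frac{1}{11}\right) 6 = -474993 - - \frac{6}{11} = -474993 + \frac{6}{11} = - \frac{5224917}{11}$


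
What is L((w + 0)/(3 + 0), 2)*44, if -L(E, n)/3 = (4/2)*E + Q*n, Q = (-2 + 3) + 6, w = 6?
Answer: -2376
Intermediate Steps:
Q = 7 (Q = 1 + 6 = 7)
L(E, n) = -21*n - 6*E (L(E, n) = -3*((4/2)*E + 7*n) = -3*((4*(1/2))*E + 7*n) = -3*(2*E + 7*n) = -21*n - 6*E)
L((w + 0)/(3 + 0), 2)*44 = (-21*2 - 6*(6 + 0)/(3 + 0))*44 = (-42 - 36/3)*44 = (-42 - 6*2)*44 = (-42 - 12)*44 = -54*44 = -2376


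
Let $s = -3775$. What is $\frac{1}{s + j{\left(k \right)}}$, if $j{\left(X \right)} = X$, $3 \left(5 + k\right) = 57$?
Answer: $- \frac{1}{3761} \approx -0.00026589$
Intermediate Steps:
$k = 14$ ($k = -5 + \frac{1}{3} \cdot 57 = -5 + 19 = 14$)
$\frac{1}{s + j{\left(k \right)}} = \frac{1}{-3775 + 14} = \frac{1}{-3761} = - \frac{1}{3761}$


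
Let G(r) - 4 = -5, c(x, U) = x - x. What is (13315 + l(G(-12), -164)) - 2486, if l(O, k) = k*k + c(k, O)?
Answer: 37725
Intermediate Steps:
c(x, U) = 0
G(r) = -1 (G(r) = 4 - 5 = -1)
l(O, k) = k² (l(O, k) = k*k + 0 = k² + 0 = k²)
(13315 + l(G(-12), -164)) - 2486 = (13315 + (-164)²) - 2486 = (13315 + 26896) - 2486 = 40211 - 2486 = 37725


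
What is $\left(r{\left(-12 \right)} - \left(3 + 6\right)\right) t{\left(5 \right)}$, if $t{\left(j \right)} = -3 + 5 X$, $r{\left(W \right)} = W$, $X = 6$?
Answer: $-567$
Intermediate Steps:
$t{\left(j \right)} = 27$ ($t{\left(j \right)} = -3 + 5 \cdot 6 = -3 + 30 = 27$)
$\left(r{\left(-12 \right)} - \left(3 + 6\right)\right) t{\left(5 \right)} = \left(-12 - \left(3 + 6\right)\right) 27 = \left(-12 - 9\right) 27 = \left(-21\right) 27 = -567$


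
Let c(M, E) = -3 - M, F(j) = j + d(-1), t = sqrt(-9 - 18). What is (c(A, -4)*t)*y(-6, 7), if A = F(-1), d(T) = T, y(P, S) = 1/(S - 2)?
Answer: -3*I*sqrt(3)/5 ≈ -1.0392*I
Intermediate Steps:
y(P, S) = 1/(-2 + S)
t = 3*I*sqrt(3) (t = sqrt(-27) = 3*I*sqrt(3) ≈ 5.1962*I)
F(j) = -1 + j (F(j) = j - 1 = -1 + j)
A = -2 (A = -1 - 1 = -2)
(c(A, -4)*t)*y(-6, 7) = ((-3 - 1*(-2))*(3*I*sqrt(3)))/(-2 + 7) = ((-3 + 2)*(3*I*sqrt(3)))/5 = -3*I*sqrt(3)*(1/5) = -3*I*sqrt(3)/5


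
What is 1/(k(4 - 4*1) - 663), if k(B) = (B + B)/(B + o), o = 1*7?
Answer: -1/663 ≈ -0.0015083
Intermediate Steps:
o = 7
k(B) = 2*B/(7 + B) (k(B) = (B + B)/(B + 7) = (2*B)/(7 + B) = 2*B/(7 + B))
1/(k(4 - 4*1) - 663) = 1/(2*(4 - 4*1)/(7 + (4 - 4*1)) - 663) = 1/(2*(4 - 4)/(7 + (4 - 4)) - 663) = 1/(2*0/(7 + 0) - 663) = 1/(2*0/7 - 663) = 1/(2*0*(⅐) - 663) = 1/(0 - 663) = 1/(-663) = -1/663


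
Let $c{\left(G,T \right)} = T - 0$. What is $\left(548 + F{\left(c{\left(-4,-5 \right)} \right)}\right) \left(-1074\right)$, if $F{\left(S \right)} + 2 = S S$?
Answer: $-613254$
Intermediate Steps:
$c{\left(G,T \right)} = T$ ($c{\left(G,T \right)} = T + 0 = T$)
$F{\left(S \right)} = -2 + S^{2}$ ($F{\left(S \right)} = -2 + S S = -2 + S^{2}$)
$\left(548 + F{\left(c{\left(-4,-5 \right)} \right)}\right) \left(-1074\right) = \left(548 - \left(2 - \left(-5\right)^{2}\right)\right) \left(-1074\right) = \left(548 + \left(-2 + 25\right)\right) \left(-1074\right) = \left(548 + 23\right) \left(-1074\right) = 571 \left(-1074\right) = -613254$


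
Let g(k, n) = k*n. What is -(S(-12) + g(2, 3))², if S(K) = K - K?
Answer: -36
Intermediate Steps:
S(K) = 0
-(S(-12) + g(2, 3))² = -(0 + 2*3)² = -(0 + 6)² = -1*6² = -1*36 = -36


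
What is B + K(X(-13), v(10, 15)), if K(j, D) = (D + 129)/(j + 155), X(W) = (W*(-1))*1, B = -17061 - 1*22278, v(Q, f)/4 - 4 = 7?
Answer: -6608779/168 ≈ -39338.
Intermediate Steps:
v(Q, f) = 44 (v(Q, f) = 16 + 4*7 = 16 + 28 = 44)
B = -39339 (B = -17061 - 22278 = -39339)
X(W) = -W (X(W) = -W*1 = -W)
K(j, D) = (129 + D)/(155 + j)
B + K(X(-13), v(10, 15)) = -39339 + (129 + 44)/(155 - 1*(-13)) = -39339 + 173/(155 + 13) = -39339 + 173/168 = -6608779/168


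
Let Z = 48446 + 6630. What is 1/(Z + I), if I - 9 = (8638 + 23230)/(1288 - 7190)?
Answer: 2951/162539901 ≈ 1.8156e-5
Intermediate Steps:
Z = 55076
I = 10625/2951 (I = 9 + (8638 + 23230)/(1288 - 7190) = 9 + 31868/(-5902) = 9 + 31868*(-1/5902) = 9 - 15934/2951 = 10625/2951 ≈ 3.6005)
1/(Z + I) = 1/(55076 + 10625/2951) = 1/(162539901/2951) = 2951/162539901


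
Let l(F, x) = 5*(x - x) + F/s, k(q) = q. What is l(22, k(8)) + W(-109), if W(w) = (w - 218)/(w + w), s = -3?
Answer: -35/6 ≈ -5.8333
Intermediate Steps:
l(F, x) = -F/3 (l(F, x) = 5*(x - x) + F/(-3) = 5*0 + F*(-1/3) = 0 - F/3 = -F/3)
W(w) = (-218 + w)/(2*w) (W(w) = (-218 + w)/((2*w)) = (-218 + w)*(1/(2*w)) = (-218 + w)/(2*w))
l(22, k(8)) + W(-109) = -1/3*22 + (1/2)*(-218 - 109)/(-109) = -22/3 + (1/2)*(-1/109)*(-327) = -22/3 + 3/2 = -35/6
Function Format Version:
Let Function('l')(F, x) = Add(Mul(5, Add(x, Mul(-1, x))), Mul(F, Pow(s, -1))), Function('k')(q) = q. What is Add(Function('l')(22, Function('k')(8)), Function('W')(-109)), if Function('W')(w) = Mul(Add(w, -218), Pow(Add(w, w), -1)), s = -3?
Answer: Rational(-35, 6) ≈ -5.8333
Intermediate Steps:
Function('l')(F, x) = Mul(Rational(-1, 3), F) (Function('l')(F, x) = Add(Mul(5, Add(x, Mul(-1, x))), Mul(F, Pow(-3, -1))) = Add(Mul(5, 0), Mul(F, Rational(-1, 3))) = Add(0, Mul(Rational(-1, 3), F)) = Mul(Rational(-1, 3), F))
Function('W')(w) = Mul(Rational(1, 2), Pow(w, -1), Add(-218, w)) (Function('W')(w) = Mul(Add(-218, w), Pow(Mul(2, w), -1)) = Mul(Add(-218, w), Mul(Rational(1, 2), Pow(w, -1))) = Mul(Rational(1, 2), Pow(w, -1), Add(-218, w)))
Add(Function('l')(22, Function('k')(8)), Function('W')(-109)) = Add(Mul(Rational(-1, 3), 22), Mul(Rational(1, 2), Pow(-109, -1), Add(-218, -109))) = Add(Rational(-22, 3), Mul(Rational(1, 2), Rational(-1, 109), -327)) = Add(Rational(-22, 3), Rational(3, 2)) = Rational(-35, 6)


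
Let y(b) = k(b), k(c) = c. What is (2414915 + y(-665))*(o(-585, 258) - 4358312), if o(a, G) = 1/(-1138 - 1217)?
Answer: -1651962595282950/157 ≈ -1.0522e+13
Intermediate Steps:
y(b) = b
o(a, G) = -1/2355 (o(a, G) = 1/(-2355) = -1/2355)
(2414915 + y(-665))*(o(-585, 258) - 4358312) = (2414915 - 665)*(-1/2355 - 4358312) = 2414250*(-10263824761/2355) = -1651962595282950/157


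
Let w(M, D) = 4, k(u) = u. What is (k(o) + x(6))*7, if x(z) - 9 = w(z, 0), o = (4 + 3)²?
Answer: 434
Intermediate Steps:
o = 49 (o = 7² = 49)
x(z) = 13 (x(z) = 9 + 4 = 13)
(k(o) + x(6))*7 = (49 + 13)*7 = 62*7 = 434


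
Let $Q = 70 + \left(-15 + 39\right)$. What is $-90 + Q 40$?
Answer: $3670$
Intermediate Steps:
$Q = 94$ ($Q = 70 + 24 = 94$)
$-90 + Q 40 = -90 + 94 \cdot 40 = -90 + 3760 = 3670$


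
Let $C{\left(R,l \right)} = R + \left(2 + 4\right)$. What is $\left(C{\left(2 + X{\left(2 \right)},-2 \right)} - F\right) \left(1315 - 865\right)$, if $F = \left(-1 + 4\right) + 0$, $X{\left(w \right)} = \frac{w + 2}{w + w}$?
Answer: $2700$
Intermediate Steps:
$X{\left(w \right)} = \frac{2 + w}{2 w}$
$F = 3$ ($F = 3 + 0 = 3$)
$C{\left(R,l \right)} = 6 + R$ ($C{\left(R,l \right)} = R + 6 = 6 + R$)
$\left(C{\left(2 + X{\left(2 \right)},-2 \right)} - F\right) \left(1315 - 865\right) = \left(\left(6 + \left(2 + \frac{2 + 2}{2 \cdot 2}\right)\right) - 3\right) \left(1315 - 865\right) = \left(\left(6 + \left(2 + \frac{1}{2} \cdot \frac{1}{2} \cdot 4\right)\right) - 3\right) 450 = \left(\left(6 + \left(2 + 1\right)\right) - 3\right) 450 = \left(\left(6 + 3\right) - 3\right) 450 = \left(9 - 3\right) 450 = 6 \cdot 450 = 2700$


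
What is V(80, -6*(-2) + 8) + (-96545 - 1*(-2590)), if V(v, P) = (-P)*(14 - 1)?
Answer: -94215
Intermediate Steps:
V(v, P) = -13*P (V(v, P) = -P*13 = -13*P)
V(80, -6*(-2) + 8) + (-96545 - 1*(-2590)) = -13*(-6*(-2) + 8) + (-96545 - 1*(-2590)) = -13*(12 + 8) + (-96545 + 2590) = -13*20 - 93955 = -260 - 93955 = -94215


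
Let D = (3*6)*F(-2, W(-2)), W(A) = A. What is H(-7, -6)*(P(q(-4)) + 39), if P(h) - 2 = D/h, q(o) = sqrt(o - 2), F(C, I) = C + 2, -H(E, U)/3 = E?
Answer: 861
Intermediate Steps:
H(E, U) = -3*E
F(C, I) = 2 + C
q(o) = sqrt(-2 + o)
D = 0 (D = (3*6)*(2 - 2) = 18*0 = 0)
P(h) = 2 (P(h) = 2 + 0/h = 2 + 0 = 2)
H(-7, -6)*(P(q(-4)) + 39) = (-3*(-7))*(2 + 39) = 21*41 = 861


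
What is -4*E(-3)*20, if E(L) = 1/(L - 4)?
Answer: 80/7 ≈ 11.429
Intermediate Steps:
E(L) = 1/(-4 + L)
-4*E(-3)*20 = -4/(-4 - 3)*20 = -4/(-7)*20 = -4*(-⅐)*20 = (4/7)*20 = 80/7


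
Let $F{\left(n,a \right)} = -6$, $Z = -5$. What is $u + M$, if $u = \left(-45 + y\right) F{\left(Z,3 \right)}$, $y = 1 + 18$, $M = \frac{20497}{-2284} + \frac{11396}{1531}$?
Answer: $\frac{540148981}{3496804} \approx 154.47$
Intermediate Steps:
$M = - \frac{5352443}{3496804}$ ($M = 20497 \left(- \frac{1}{2284}\right) + 11396 \cdot \frac{1}{1531} = - \frac{20497}{2284} + \frac{11396}{1531} = - \frac{5352443}{3496804} \approx -1.5307$)
$y = 19$
$u = 156$ ($u = \left(-45 + 19\right) \left(-6\right) = \left(-26\right) \left(-6\right) = 156$)
$u + M = 156 - \frac{5352443}{3496804} = \frac{540148981}{3496804}$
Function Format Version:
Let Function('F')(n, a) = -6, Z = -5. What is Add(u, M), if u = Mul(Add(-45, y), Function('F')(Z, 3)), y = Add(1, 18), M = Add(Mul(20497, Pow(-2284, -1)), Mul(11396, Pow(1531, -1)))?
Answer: Rational(540148981, 3496804) ≈ 154.47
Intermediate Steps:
M = Rational(-5352443, 3496804) (M = Add(Mul(20497, Rational(-1, 2284)), Mul(11396, Rational(1, 1531))) = Add(Rational(-20497, 2284), Rational(11396, 1531)) = Rational(-5352443, 3496804) ≈ -1.5307)
y = 19
u = 156 (u = Mul(Add(-45, 19), -6) = Mul(-26, -6) = 156)
Add(u, M) = Add(156, Rational(-5352443, 3496804)) = Rational(540148981, 3496804)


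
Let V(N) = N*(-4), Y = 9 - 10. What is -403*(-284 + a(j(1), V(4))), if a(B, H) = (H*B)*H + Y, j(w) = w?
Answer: 11687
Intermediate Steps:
Y = -1
V(N) = -4*N
a(B, H) = -1 + B*H² (a(B, H) = (H*B)*H - 1 = (B*H)*H - 1 = B*H² - 1 = -1 + B*H²)
-403*(-284 + a(j(1), V(4))) = -403*(-284 + (-1 + 1*(-4*4)²)) = -403*(-284 + (-1 + 1*(-16)²)) = -403*(-284 + (-1 + 1*256)) = -403*(-284 + (-1 + 256)) = -403*(-284 + 255) = -403*(-29) = 11687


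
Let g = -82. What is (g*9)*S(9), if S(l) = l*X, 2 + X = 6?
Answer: -26568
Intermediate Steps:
X = 4 (X = -2 + 6 = 4)
S(l) = 4*l (S(l) = l*4 = 4*l)
(g*9)*S(9) = (-82*9)*(4*9) = -738*36 = -26568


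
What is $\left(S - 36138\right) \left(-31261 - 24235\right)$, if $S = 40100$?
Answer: $-219875152$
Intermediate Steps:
$\left(S - 36138\right) \left(-31261 - 24235\right) = \left(40100 - 36138\right) \left(-31261 - 24235\right) = 3962 \left(-55496\right) = -219875152$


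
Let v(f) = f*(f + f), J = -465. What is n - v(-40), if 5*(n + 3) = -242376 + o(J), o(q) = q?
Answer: -258856/5 ≈ -51771.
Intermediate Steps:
v(f) = 2*f² (v(f) = f*(2*f) = 2*f²)
n = -242856/5 (n = -3 + (-242376 - 465)/5 = -3 + (⅕)*(-242841) = -3 - 242841/5 = -242856/5 ≈ -48571.)
n - v(-40) = -242856/5 - 2*(-40)² = -242856/5 - 2*1600 = -242856/5 - 1*3200 = -242856/5 - 3200 = -258856/5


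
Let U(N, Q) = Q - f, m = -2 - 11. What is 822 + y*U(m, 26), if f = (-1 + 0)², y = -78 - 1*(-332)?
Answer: 7172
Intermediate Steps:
y = 254 (y = -78 + 332 = 254)
m = -13
f = 1 (f = (-1)² = 1)
U(N, Q) = -1 + Q (U(N, Q) = Q - 1*1 = Q - 1 = -1 + Q)
822 + y*U(m, 26) = 822 + 254*(-1 + 26) = 822 + 254*25 = 822 + 6350 = 7172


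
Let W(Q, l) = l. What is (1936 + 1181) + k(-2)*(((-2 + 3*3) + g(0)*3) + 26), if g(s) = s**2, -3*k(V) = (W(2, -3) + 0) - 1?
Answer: 3161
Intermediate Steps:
k(V) = 4/3 (k(V) = -((-3 + 0) - 1)/3 = -(-3 - 1)/3 = -1/3*(-4) = 4/3)
(1936 + 1181) + k(-2)*(((-2 + 3*3) + g(0)*3) + 26) = (1936 + 1181) + 4*(((-2 + 3*3) + 0**2*3) + 26)/3 = 3117 + 4*(((-2 + 9) + 0*3) + 26)/3 = 3117 + 4*((7 + 0) + 26)/3 = 3117 + 4*(7 + 26)/3 = 3117 + (4/3)*33 = 3117 + 44 = 3161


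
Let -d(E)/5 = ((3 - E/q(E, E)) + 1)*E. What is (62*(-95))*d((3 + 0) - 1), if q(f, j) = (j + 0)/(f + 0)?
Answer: 117800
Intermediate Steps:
q(f, j) = j/f
d(E) = -5*E*(4 - E) (d(E) = -5*((3 - E/(E/E)) + 1)*E = -5*((3 - E/1) + 1)*E = -5*((3 - E) + 1)*E = -5*(4 - E)*E = -5*E*(4 - E))
(62*(-95))*d((3 + 0) - 1) = (62*(-95))*(5*((3 + 0) - 1)*(-4 + ((3 + 0) - 1))) = -29450*(3 - 1)*(-4 + (3 - 1)) = -29450*2*(-4 + 2) = -29450*2*(-2) = -5890*(-20) = 117800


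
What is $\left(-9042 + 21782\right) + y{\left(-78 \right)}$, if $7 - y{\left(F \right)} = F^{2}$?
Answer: $6663$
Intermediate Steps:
$y{\left(F \right)} = 7 - F^{2}$
$\left(-9042 + 21782\right) + y{\left(-78 \right)} = \left(-9042 + 21782\right) + \left(7 - \left(-78\right)^{2}\right) = 12740 + \left(7 - 6084\right) = 12740 - 6077 = 6663$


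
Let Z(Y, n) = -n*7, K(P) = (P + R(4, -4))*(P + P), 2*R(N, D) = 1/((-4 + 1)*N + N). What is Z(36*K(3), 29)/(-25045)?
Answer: 203/25045 ≈ 0.0081054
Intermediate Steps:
R(N, D) = -1/(4*N) (R(N, D) = 1/(2*((-4 + 1)*N + N)) = 1/(2*(-3*N + N)) = 1/(2*((-2*N))) = (-1/(2*N))/2 = -1/(4*N))
K(P) = 2*P*(-1/16 + P) (K(P) = (P - ¼/4)*(P + P) = (P - ¼*¼)*(2*P) = (P - 1/16)*(2*P) = (-1/16 + P)*(2*P) = 2*P*(-1/16 + P))
Z(Y, n) = -7*n
Z(36*K(3), 29)/(-25045) = -7*29/(-25045) = -203*(-1/25045) = 203/25045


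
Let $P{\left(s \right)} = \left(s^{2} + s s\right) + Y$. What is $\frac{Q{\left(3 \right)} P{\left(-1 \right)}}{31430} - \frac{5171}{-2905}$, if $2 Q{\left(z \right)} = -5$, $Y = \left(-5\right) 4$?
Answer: $\frac{663899}{372670} \approx 1.7815$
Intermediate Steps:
$Y = -20$
$Q{\left(z \right)} = - \frac{5}{2}$ ($Q{\left(z \right)} = \frac{1}{2} \left(-5\right) = - \frac{5}{2}$)
$P{\left(s \right)} = -20 + 2 s^{2}$ ($P{\left(s \right)} = \left(s^{2} + s s\right) - 20 = \left(s^{2} + s^{2}\right) - 20 = 2 s^{2} - 20 = -20 + 2 s^{2}$)
$\frac{Q{\left(3 \right)} P{\left(-1 \right)}}{31430} - \frac{5171}{-2905} = \frac{\left(- \frac{5}{2}\right) \left(-20 + 2 \left(-1\right)^{2}\right)}{31430} - \frac{5171}{-2905} = - \frac{5 \left(-20 + 2 \cdot 1\right)}{2} \cdot \frac{1}{31430} - - \frac{5171}{2905} = - \frac{5 \left(-20 + 2\right)}{2} \cdot \frac{1}{31430} + \frac{5171}{2905} = \left(- \frac{5}{2}\right) \left(-18\right) \frac{1}{31430} + \frac{5171}{2905} = 45 \cdot \frac{1}{31430} + \frac{5171}{2905} = \frac{9}{6286} + \frac{5171}{2905} = \frac{663899}{372670}$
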